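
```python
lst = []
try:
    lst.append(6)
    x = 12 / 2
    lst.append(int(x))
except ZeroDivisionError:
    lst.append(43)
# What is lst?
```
[6, 6]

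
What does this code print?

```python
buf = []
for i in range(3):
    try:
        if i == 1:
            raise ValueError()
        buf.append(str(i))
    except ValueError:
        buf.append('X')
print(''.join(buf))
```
0X2

Exception on i=1 caught, loop continues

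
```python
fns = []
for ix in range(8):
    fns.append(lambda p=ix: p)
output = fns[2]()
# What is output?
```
2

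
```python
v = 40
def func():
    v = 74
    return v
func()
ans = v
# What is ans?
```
40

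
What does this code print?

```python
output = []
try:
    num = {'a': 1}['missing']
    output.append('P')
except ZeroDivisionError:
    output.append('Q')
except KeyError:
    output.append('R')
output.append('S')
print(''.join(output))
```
RS

KeyError is caught by its specific handler, not ZeroDivisionError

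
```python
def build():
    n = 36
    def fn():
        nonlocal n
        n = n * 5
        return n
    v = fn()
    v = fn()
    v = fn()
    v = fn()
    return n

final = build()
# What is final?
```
22500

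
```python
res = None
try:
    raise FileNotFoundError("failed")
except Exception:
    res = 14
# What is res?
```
14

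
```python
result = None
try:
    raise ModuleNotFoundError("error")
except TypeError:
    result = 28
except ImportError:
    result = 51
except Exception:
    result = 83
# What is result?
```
51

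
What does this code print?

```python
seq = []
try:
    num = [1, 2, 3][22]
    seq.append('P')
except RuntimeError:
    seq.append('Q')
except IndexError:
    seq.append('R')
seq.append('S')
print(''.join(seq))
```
RS

IndexError is caught by its specific handler, not RuntimeError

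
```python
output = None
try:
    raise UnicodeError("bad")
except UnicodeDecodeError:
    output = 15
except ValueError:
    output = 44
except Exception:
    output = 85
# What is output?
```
44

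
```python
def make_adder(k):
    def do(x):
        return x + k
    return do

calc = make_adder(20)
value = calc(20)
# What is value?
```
40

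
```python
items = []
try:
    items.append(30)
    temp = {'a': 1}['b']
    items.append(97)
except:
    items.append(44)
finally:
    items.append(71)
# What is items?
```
[30, 44, 71]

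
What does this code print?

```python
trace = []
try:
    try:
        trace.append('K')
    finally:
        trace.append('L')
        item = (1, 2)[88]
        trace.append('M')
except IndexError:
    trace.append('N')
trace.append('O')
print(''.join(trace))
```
KLNO

Exception in inner finally caught by outer except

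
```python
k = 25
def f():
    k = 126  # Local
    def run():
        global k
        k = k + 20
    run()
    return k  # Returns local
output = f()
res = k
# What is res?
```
45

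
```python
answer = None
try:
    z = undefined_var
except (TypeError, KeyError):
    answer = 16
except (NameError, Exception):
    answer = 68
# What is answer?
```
68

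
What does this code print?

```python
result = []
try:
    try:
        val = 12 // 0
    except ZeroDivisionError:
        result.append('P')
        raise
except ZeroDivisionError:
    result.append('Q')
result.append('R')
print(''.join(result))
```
PQR

raise without argument re-raises current exception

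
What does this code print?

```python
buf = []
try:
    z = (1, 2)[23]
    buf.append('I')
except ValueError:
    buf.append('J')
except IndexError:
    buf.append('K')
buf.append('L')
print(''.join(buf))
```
KL

IndexError is caught by its specific handler, not ValueError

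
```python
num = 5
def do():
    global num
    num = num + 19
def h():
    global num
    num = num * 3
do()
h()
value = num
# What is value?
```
72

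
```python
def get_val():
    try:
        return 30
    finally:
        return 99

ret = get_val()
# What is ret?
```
99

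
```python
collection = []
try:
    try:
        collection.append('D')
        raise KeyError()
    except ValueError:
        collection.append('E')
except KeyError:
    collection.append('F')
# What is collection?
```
['D', 'F']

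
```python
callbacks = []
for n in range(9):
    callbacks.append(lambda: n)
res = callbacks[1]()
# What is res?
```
8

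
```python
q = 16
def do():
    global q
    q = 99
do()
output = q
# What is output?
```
99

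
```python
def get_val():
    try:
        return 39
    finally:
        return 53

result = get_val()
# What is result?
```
53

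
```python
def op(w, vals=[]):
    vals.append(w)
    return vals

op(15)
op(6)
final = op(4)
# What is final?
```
[15, 6, 4]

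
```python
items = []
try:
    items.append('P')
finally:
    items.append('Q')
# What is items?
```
['P', 'Q']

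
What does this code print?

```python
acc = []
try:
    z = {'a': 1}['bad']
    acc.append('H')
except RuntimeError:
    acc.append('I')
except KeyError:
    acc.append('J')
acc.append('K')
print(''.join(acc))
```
JK

KeyError is caught by its specific handler, not RuntimeError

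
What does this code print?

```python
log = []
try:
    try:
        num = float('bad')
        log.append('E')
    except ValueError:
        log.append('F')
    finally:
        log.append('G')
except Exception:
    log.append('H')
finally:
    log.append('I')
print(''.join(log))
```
FGI

Both finally blocks run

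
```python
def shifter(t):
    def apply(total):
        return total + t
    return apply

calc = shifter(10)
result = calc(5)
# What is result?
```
15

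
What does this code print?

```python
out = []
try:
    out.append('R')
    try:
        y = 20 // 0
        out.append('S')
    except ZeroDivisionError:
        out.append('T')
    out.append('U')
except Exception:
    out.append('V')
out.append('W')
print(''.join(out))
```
RTUW

Inner exception caught by inner handler, outer continues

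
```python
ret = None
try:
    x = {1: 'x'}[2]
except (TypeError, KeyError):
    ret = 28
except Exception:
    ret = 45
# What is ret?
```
28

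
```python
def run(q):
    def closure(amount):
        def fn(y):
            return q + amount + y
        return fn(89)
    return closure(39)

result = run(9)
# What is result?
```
137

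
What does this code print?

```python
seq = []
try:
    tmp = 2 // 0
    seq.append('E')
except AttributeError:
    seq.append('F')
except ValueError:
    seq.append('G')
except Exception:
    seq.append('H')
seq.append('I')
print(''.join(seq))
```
HI

ZeroDivisionError not specifically caught, falls to Exception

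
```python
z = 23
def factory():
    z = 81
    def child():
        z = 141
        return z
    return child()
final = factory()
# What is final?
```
141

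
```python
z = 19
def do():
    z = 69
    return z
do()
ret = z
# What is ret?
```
19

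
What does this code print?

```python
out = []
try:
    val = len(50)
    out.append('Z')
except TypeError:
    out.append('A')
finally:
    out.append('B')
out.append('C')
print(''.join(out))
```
ABC

finally always runs, even after exception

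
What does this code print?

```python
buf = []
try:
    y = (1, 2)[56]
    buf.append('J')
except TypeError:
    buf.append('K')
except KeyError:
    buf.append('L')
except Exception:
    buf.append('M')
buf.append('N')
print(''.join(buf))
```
MN

IndexError not specifically caught, falls to Exception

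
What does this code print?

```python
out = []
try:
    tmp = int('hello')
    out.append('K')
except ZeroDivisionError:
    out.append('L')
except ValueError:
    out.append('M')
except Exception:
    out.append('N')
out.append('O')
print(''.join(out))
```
MO

ValueError matches before generic Exception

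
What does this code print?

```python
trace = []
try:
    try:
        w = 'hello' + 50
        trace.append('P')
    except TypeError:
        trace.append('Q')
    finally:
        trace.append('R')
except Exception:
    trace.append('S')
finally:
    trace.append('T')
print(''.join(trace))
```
QRT

Both finally blocks run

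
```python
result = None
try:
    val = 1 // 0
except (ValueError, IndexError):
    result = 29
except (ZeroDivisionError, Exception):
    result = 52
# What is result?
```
52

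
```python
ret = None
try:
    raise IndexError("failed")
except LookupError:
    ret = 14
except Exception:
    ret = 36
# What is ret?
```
14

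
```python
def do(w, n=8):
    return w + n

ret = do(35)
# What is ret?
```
43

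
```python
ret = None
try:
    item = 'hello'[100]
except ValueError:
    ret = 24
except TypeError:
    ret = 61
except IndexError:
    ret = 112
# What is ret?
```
112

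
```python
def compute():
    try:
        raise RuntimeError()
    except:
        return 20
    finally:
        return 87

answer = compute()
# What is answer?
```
87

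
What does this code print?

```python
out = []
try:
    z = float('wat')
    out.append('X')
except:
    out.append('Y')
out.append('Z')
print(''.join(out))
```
YZ

Exception raised in try, caught by bare except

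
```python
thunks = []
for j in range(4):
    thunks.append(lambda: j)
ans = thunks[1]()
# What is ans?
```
3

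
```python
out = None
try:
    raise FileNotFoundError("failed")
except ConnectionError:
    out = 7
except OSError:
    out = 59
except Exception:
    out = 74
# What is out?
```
59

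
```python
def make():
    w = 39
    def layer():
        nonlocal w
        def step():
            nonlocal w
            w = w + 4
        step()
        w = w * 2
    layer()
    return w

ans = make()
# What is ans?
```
86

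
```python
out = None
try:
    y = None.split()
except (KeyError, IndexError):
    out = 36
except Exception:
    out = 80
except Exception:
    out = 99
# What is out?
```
80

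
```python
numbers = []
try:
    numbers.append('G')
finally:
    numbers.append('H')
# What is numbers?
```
['G', 'H']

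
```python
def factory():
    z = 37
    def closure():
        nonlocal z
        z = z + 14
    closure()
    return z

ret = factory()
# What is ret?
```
51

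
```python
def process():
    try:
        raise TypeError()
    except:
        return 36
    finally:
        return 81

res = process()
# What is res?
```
81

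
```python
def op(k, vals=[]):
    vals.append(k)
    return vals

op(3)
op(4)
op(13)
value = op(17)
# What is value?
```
[3, 4, 13, 17]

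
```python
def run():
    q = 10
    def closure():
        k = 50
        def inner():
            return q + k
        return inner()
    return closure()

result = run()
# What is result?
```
60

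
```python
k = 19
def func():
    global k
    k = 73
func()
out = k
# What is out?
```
73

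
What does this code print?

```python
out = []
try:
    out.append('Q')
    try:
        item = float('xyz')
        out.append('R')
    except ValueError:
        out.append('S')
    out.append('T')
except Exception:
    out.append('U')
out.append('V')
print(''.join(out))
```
QSTV

Inner exception caught by inner handler, outer continues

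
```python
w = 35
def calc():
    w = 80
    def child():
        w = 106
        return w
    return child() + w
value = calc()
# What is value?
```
186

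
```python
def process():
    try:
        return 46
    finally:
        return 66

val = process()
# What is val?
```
66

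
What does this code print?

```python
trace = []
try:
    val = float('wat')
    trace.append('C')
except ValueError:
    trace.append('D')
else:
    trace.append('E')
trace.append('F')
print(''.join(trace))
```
DF

else block skipped when exception is caught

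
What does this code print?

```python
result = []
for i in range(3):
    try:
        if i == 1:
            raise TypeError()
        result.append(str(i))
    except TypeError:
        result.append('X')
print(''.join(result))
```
0X2

Exception on i=1 caught, loop continues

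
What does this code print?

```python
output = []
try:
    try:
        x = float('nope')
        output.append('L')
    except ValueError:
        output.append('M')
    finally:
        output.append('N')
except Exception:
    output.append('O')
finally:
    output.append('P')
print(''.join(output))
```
MNP

Both finally blocks run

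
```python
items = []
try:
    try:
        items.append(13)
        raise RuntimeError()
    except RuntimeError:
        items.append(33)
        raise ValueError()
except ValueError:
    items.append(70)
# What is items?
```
[13, 33, 70]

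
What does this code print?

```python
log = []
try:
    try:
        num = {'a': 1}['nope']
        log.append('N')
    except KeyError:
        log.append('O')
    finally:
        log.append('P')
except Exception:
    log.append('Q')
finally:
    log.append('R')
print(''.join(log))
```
OPR

Both finally blocks run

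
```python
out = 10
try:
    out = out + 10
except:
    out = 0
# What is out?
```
20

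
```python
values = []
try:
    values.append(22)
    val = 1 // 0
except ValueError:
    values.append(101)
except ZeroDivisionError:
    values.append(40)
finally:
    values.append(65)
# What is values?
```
[22, 40, 65]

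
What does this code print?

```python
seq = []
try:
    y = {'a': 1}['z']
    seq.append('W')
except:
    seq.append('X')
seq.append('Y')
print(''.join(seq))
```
XY

Exception raised in try, caught by bare except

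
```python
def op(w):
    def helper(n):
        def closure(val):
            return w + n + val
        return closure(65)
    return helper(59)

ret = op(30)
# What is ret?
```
154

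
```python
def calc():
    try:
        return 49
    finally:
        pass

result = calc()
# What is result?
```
49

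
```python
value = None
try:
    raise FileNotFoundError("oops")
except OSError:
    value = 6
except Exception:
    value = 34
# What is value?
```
6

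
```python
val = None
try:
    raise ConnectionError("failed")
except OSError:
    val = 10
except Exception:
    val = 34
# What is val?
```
10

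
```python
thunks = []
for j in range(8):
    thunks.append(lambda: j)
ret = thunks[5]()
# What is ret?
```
7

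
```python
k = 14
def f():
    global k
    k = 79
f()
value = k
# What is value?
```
79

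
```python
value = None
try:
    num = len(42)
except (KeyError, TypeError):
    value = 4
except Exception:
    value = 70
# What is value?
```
4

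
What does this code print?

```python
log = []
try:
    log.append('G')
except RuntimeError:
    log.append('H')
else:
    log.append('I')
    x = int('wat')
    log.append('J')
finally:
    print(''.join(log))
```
GI

Try succeeds, else appends 'I', ValueError in else is uncaught, finally prints before exception propagates ('J' never appended)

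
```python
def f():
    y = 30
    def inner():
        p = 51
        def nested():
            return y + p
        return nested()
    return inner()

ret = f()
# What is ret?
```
81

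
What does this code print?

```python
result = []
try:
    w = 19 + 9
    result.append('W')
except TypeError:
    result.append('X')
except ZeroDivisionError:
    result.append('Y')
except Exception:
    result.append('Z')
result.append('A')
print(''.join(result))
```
WA

No exception, try block completes normally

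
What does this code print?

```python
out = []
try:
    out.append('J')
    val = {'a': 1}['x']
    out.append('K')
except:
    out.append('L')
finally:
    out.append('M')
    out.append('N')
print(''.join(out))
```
JLMN

Code before exception runs, then except, then all of finally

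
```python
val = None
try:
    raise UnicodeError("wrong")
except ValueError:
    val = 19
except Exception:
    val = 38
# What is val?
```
19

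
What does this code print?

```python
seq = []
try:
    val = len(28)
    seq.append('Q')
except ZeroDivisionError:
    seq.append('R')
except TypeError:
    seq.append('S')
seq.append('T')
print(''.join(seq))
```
ST

TypeError is caught by its specific handler, not ZeroDivisionError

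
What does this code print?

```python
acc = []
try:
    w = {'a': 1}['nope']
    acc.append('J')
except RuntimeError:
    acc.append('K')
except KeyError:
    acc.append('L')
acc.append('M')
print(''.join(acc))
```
LM

KeyError is caught by its specific handler, not RuntimeError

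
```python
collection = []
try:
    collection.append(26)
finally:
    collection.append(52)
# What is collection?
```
[26, 52]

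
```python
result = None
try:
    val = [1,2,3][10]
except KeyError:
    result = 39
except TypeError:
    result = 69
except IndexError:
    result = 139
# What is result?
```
139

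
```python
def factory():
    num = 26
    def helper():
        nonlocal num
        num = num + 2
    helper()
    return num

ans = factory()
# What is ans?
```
28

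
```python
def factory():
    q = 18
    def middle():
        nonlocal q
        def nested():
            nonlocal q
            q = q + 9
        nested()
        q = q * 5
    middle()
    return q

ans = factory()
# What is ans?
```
135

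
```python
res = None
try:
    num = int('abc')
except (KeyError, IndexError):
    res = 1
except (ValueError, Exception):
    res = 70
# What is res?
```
70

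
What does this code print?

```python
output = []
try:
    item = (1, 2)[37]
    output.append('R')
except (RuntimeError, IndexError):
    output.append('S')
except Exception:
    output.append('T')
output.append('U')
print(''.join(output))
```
SU

IndexError matches tuple containing it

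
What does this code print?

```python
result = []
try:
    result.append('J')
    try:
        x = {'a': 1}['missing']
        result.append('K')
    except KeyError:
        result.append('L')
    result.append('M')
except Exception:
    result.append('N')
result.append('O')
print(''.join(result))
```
JLMO

Inner exception caught by inner handler, outer continues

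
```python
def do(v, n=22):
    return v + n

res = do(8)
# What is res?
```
30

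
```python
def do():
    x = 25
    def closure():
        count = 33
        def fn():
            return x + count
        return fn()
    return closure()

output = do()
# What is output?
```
58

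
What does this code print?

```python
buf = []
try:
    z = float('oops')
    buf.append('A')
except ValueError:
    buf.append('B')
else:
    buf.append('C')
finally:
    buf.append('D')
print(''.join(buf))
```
BD

Exception: except runs, else skipped, finally runs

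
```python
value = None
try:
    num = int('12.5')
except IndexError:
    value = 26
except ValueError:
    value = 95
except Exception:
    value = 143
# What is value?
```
95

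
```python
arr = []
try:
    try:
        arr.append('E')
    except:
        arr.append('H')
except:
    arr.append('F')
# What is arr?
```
['E']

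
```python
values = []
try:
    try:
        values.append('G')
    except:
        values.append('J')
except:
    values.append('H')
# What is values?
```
['G']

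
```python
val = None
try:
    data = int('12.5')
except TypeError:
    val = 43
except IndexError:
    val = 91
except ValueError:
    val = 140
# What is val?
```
140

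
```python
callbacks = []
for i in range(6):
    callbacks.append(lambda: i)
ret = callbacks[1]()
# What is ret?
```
5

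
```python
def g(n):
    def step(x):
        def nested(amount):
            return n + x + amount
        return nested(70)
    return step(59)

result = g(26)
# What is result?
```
155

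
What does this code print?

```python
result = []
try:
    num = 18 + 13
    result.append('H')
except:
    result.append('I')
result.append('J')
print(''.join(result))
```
HJ

No exception, try block completes normally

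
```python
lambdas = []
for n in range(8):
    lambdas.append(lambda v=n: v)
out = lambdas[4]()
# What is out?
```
4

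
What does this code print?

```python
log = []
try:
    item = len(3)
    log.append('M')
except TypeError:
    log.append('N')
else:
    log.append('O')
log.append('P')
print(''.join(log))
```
NP

else block skipped when exception is caught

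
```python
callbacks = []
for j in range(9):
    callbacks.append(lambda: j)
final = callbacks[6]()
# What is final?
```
8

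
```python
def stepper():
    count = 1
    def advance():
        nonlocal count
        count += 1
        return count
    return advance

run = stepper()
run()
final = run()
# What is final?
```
3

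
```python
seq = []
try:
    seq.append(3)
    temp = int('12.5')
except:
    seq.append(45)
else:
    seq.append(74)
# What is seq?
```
[3, 45]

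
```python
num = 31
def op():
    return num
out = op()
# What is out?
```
31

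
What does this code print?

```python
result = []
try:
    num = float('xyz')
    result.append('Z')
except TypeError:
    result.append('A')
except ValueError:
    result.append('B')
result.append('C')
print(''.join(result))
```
BC

ValueError is caught by its specific handler, not TypeError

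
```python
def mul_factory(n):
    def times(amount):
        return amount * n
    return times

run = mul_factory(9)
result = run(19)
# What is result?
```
171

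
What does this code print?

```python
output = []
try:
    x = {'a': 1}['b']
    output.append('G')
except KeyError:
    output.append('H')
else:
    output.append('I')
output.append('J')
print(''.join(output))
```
HJ

else block skipped when exception is caught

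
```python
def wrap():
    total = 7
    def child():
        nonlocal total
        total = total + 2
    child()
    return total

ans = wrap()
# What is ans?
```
9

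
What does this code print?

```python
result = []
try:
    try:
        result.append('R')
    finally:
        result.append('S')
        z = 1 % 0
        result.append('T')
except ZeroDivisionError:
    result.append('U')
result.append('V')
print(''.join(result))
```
RSUV

Exception in inner finally caught by outer except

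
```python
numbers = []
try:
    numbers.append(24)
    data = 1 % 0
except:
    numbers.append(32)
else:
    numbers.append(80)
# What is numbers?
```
[24, 32]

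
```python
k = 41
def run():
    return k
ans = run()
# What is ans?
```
41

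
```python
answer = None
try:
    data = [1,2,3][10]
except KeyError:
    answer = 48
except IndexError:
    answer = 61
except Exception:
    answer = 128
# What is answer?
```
61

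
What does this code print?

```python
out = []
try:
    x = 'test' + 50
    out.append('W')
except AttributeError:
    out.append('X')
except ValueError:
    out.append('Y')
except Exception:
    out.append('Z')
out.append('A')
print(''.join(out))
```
ZA

TypeError not specifically caught, falls to Exception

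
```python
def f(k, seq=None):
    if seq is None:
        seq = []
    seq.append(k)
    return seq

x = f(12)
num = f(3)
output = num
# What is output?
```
[3]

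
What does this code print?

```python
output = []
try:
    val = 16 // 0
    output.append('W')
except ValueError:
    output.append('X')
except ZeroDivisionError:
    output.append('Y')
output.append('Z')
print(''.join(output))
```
YZ

ZeroDivisionError is caught by its specific handler, not ValueError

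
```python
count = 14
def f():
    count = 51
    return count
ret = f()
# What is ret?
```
51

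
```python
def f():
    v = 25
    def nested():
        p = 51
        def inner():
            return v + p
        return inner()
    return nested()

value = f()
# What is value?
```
76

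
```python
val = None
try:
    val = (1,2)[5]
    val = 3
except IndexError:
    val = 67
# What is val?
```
67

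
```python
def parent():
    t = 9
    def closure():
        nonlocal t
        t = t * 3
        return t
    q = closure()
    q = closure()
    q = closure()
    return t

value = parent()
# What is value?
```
243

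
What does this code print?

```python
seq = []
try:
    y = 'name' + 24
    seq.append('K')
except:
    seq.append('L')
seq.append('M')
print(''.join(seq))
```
LM

Exception raised in try, caught by bare except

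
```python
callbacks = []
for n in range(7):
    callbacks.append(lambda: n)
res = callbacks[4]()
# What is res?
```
6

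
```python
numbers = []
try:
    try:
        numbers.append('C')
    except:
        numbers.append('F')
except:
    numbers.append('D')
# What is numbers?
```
['C']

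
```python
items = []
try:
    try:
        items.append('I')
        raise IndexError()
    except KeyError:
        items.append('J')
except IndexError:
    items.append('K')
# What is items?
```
['I', 'K']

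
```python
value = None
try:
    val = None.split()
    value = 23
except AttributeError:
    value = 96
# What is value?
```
96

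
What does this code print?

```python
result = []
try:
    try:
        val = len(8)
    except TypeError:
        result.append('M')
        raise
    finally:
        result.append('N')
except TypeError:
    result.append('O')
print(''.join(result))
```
MNO

finally runs before re-raised exception propagates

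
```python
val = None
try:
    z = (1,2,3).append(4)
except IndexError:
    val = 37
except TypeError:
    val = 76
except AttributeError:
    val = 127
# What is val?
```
127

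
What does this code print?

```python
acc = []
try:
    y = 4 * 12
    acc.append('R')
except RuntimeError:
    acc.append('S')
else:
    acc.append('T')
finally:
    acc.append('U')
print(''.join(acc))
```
RTU

else runs before finally when no exception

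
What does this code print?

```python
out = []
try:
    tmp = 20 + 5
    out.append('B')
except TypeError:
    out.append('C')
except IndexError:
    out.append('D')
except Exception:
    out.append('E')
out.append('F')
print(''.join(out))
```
BF

No exception, try block completes normally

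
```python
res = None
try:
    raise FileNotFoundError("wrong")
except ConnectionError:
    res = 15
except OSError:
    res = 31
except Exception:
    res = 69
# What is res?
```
31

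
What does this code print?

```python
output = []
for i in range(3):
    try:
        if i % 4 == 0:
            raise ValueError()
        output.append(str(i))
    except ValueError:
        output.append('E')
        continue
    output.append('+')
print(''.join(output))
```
E1+2+

continue in except skips rest of loop body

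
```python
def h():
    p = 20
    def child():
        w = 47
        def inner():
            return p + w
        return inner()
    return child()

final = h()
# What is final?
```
67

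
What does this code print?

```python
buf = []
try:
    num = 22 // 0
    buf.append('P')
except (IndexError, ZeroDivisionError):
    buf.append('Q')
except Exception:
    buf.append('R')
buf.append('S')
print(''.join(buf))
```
QS

ZeroDivisionError matches tuple containing it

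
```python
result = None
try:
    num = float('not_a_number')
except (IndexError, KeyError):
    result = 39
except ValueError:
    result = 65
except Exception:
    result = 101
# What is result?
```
65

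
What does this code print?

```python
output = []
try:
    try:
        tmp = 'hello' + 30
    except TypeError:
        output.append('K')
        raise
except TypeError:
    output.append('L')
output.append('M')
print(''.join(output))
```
KLM

raise without argument re-raises current exception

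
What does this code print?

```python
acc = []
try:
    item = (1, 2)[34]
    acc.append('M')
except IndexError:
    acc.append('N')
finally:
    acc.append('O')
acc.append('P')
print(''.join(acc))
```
NOP

finally always runs, even after exception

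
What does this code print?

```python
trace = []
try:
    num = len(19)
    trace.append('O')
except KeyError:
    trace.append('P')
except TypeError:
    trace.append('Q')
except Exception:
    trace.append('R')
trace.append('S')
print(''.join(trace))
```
QS

TypeError matches before generic Exception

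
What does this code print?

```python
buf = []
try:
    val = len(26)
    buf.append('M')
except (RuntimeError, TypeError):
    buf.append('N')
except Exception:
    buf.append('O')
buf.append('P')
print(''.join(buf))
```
NP

TypeError matches tuple containing it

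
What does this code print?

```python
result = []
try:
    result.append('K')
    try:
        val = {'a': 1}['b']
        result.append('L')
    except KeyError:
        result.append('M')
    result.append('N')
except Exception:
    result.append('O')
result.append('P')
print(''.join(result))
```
KMNP

Inner exception caught by inner handler, outer continues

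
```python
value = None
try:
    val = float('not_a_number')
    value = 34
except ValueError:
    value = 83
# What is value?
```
83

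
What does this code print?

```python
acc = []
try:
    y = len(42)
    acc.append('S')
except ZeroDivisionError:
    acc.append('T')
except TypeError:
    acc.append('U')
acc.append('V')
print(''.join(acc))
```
UV

TypeError is caught by its specific handler, not ZeroDivisionError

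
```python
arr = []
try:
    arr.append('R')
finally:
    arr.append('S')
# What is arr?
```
['R', 'S']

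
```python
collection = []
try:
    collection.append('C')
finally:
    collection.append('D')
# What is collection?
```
['C', 'D']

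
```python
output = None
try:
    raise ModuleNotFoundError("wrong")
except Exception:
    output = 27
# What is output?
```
27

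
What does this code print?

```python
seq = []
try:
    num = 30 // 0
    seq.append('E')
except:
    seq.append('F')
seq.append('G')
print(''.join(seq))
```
FG

Exception raised in try, caught by bare except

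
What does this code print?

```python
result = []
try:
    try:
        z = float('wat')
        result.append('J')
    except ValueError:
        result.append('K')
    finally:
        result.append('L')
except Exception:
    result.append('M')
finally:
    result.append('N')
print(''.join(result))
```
KLN

Both finally blocks run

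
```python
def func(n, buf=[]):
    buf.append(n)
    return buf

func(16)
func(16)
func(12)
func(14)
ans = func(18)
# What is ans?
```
[16, 16, 12, 14, 18]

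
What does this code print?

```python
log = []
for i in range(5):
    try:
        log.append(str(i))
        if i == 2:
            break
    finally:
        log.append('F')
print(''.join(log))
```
0F1F2F

finally runs even when breaking out of loop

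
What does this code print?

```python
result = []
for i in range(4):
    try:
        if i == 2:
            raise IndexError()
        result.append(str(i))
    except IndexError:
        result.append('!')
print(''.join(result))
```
01!3

Exception on i=2 caught, loop continues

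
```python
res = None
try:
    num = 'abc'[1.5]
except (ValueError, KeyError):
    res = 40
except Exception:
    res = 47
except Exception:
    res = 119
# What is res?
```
47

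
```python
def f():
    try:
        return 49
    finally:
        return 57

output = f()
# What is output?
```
57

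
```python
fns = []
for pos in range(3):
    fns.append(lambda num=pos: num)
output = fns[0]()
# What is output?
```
0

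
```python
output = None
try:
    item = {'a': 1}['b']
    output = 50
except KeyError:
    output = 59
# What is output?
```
59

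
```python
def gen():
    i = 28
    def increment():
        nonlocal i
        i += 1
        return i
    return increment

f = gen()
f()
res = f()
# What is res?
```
30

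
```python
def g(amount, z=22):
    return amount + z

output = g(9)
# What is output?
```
31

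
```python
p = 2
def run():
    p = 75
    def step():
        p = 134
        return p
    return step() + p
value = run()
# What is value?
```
209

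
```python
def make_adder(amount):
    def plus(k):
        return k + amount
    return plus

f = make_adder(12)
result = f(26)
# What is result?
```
38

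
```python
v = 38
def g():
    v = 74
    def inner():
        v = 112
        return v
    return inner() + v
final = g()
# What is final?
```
186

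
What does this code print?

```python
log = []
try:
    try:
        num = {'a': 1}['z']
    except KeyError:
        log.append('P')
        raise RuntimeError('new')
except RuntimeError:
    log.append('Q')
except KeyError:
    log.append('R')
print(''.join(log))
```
PQ

New RuntimeError raised, caught by outer RuntimeError handler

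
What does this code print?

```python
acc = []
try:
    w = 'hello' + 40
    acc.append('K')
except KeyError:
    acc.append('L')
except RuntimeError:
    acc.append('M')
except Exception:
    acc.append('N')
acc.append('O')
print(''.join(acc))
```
NO

TypeError not specifically caught, falls to Exception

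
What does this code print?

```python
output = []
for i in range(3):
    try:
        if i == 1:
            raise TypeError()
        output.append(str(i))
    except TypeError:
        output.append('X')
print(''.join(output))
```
0X2

Exception on i=1 caught, loop continues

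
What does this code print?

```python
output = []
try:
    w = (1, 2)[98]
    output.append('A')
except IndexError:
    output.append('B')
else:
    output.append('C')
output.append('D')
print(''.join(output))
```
BD

else block skipped when exception is caught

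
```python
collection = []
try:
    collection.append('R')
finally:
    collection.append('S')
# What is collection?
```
['R', 'S']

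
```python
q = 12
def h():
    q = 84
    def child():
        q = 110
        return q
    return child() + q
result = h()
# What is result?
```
194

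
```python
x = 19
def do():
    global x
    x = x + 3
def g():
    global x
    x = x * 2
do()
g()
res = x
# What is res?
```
44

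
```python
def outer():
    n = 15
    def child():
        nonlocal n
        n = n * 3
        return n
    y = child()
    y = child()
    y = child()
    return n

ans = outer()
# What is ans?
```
405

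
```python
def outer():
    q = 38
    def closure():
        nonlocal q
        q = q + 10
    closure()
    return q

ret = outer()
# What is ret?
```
48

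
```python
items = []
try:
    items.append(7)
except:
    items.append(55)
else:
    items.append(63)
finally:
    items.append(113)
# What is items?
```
[7, 63, 113]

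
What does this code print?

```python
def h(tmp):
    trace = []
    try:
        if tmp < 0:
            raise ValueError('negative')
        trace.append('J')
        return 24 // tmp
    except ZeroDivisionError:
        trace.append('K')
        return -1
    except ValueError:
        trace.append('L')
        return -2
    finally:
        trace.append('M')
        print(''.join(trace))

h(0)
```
JKM

tmp=0 causes ZeroDivisionError, caught, finally prints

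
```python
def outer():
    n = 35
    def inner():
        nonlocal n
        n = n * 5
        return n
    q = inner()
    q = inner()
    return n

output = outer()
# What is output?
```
875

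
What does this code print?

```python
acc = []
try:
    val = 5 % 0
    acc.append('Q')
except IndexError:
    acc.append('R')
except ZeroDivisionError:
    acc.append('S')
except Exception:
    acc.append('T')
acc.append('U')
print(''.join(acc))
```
SU

ZeroDivisionError matches before generic Exception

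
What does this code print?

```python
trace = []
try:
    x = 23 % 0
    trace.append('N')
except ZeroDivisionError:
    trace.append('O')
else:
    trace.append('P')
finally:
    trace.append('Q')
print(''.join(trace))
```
OQ

Exception: except runs, else skipped, finally runs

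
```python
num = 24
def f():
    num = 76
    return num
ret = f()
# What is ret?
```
76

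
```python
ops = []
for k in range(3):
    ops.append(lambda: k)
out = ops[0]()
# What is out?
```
2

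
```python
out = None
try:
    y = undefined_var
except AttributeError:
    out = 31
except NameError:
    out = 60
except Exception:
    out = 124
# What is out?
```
60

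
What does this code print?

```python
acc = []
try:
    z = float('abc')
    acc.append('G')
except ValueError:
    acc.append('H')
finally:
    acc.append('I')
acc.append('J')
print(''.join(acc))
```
HIJ

finally always runs, even after exception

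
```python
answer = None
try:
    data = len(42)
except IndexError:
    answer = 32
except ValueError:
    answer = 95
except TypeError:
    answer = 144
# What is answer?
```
144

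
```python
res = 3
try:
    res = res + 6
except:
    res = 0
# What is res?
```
9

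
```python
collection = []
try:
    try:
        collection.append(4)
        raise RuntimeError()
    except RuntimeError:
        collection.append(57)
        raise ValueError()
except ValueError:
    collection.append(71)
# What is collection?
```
[4, 57, 71]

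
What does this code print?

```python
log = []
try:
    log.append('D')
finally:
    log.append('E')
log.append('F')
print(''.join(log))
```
DEF

try/finally without except, no exception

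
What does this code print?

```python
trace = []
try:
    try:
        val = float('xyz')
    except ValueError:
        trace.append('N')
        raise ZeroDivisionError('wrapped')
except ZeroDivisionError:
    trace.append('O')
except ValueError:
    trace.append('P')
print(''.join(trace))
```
NO

New ZeroDivisionError raised, caught by outer ZeroDivisionError handler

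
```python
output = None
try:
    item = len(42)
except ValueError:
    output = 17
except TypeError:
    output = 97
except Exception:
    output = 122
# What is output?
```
97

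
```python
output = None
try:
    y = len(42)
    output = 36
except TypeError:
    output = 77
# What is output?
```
77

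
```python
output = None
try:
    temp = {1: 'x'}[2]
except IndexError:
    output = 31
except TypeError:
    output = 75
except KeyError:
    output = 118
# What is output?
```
118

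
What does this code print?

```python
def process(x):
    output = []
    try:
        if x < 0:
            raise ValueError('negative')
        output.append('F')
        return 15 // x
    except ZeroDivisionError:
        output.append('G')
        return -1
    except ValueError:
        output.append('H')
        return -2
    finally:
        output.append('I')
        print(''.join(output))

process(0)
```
FGI

x=0 causes ZeroDivisionError, caught, finally prints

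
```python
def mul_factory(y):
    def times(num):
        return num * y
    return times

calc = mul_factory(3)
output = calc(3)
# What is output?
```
9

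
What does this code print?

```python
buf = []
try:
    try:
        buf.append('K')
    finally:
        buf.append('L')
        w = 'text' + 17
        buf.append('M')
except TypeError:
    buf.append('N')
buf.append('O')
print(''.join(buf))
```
KLNO

Exception in inner finally caught by outer except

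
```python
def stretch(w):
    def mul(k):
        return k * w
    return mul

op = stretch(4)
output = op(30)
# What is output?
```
120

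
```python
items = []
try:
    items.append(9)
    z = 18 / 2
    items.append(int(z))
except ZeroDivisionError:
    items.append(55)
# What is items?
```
[9, 9]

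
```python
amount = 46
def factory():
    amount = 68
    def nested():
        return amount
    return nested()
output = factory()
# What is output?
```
68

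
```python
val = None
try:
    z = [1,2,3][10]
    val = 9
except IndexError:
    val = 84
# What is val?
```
84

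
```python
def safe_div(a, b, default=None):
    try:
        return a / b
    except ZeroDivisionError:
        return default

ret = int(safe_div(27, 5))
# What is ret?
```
5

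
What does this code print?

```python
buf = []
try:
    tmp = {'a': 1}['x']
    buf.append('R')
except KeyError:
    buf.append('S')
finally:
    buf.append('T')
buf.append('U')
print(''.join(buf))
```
STU

finally always runs, even after exception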